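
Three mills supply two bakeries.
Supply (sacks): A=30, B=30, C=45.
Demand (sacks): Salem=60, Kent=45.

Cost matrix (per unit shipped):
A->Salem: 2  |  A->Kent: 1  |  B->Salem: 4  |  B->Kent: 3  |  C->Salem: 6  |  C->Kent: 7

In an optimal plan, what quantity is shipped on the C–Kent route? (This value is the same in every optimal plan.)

Solving gives:
  A to Salem: 15 × 2 = 30
  A to Kent: 15 × 1 = 15
  B to Kent: 30 × 3 = 90
  C to Salem: 45 × 6 = 270
Total cost = 405.
The route C→Kent is not used.

0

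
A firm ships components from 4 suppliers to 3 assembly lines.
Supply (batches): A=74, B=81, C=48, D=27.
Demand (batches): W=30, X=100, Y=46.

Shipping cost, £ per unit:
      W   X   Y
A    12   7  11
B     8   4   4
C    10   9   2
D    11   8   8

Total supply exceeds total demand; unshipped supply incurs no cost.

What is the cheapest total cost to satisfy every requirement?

877

Optimal allocation:
  A->X: 47 batches
  B->W: 28 batches
  B->X: 53 batches
  C->W: 2 batches
  C->Y: 46 batches
Total cost = £877.
(Supply check: A ships 47; B ships 81; C ships 48; D ships 0.)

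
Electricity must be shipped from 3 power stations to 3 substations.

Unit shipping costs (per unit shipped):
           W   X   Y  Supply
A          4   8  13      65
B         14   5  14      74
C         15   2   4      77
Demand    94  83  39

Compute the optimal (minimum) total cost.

One minimum-cost allocation:
  A->W: 65 × 4 = 260
  B->W: 29 × 14 = 406
  B->X: 45 × 5 = 225
  C->X: 38 × 2 = 76
  C->Y: 39 × 4 = 156
Total = 260 + 406 + 225 + 76 + 156 = 1123.
(Supply check: A ships 65; B ships 74; C ships 77.)

1123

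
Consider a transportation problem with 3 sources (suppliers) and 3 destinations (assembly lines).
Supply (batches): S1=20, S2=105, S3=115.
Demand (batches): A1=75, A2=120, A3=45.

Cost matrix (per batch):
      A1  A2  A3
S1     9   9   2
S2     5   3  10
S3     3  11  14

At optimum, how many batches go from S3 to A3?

25

Solving gives:
  S1->A3: 20 × 2 = 40
  S2->A2: 105 × 3 = 315
  S3->A1: 75 × 3 = 225
  S3->A2: 15 × 11 = 165
  S3->A3: 25 × 14 = 350
Total cost = 1095.
So S3→A3 carries 25 batches.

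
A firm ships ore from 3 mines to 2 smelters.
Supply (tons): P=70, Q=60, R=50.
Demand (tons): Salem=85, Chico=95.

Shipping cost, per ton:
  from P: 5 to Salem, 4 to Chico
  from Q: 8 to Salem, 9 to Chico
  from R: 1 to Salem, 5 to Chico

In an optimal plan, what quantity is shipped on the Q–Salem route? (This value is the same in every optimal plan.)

The minimum-cost plan:
  P→Chico: 70 × 4 = 280
  Q→Salem: 35 × 8 = 280
  Q→Chico: 25 × 9 = 225
  R→Salem: 50 × 1 = 50
Total cost = 835.
So Q→Salem carries 35 tons.

35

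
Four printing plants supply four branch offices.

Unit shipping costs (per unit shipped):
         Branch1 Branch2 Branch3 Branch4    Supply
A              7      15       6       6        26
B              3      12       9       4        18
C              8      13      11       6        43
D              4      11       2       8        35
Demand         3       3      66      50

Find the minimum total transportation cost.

599

An optimal shipping plan:
  A→Branch3: 26 × 6 = 156
  B→Branch1: 3 × 3 = 9
  B→Branch4: 15 × 4 = 60
  C→Branch2: 3 × 13 = 39
  C→Branch3: 5 × 11 = 55
  C→Branch4: 35 × 6 = 210
  D→Branch3: 35 × 2 = 70
Total = 156 + 9 + 60 + 39 + 55 + 210 + 70 = 599.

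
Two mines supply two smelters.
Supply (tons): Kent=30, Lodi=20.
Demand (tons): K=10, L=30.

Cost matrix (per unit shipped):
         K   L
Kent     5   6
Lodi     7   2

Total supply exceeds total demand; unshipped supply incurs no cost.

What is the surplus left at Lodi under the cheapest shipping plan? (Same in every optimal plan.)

Minimum-cost shipments:
  Kent–K: 10 × 5 = 50
  Kent–L: 10 × 6 = 60
  Lodi–L: 20 × 2 = 40
Total cost = 150.
Lodi ships 20 of its 20, leaving 0.

0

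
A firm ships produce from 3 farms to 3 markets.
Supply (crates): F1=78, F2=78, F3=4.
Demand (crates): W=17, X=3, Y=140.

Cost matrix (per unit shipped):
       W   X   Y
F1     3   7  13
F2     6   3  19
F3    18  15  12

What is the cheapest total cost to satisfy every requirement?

A cheapest plan:
  F1 to Y: 78 × 13 = 1014
  F2 to W: 17 × 6 = 102
  F2 to X: 3 × 3 = 9
  F2 to Y: 58 × 19 = 1102
  F3 to Y: 4 × 12 = 48
Total = 1014 + 102 + 9 + 1102 + 48 = 2275.

2275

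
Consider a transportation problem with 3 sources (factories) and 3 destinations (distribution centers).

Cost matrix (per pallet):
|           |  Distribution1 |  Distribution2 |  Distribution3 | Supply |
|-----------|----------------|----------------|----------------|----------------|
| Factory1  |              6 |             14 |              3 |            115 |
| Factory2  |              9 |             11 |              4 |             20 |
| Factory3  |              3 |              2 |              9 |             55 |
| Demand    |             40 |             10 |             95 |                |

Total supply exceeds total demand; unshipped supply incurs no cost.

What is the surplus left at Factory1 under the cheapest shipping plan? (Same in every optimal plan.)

Minimum-cost shipments:
  Factory1–Distribution3: 95 × 3 = 285
  Factory3–Distribution1: 40 × 3 = 120
  Factory3–Distribution2: 10 × 2 = 20
Total cost = 425.
Factory1 ships 95 of its 115, leaving 20.

20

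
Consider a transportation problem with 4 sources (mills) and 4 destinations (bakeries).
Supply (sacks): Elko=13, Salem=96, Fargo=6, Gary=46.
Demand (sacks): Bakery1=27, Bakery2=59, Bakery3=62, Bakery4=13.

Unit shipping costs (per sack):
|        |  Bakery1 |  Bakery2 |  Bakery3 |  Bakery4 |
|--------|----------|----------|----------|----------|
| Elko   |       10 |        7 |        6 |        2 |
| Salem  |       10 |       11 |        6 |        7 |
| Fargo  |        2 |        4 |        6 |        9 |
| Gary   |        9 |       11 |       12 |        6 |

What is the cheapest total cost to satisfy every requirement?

One minimum-cost allocation:
  Elko→Bakery2: 13 sacks
  Salem→Bakery2: 34 sacks
  Salem→Bakery3: 62 sacks
  Fargo→Bakery2: 6 sacks
  Gary→Bakery1: 27 sacks
  Gary→Bakery2: 6 sacks
  Gary→Bakery4: 13 sacks
Total cost = 1248.
(Supply check: Elko ships 13; Salem ships 96; Fargo ships 6; Gary ships 46.)

1248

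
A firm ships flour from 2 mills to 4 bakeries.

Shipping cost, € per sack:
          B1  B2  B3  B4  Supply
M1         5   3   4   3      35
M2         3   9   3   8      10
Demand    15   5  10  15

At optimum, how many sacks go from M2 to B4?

Solving gives:
  M1->B1: 5 × €5 = €25
  M1->B2: 5 × €3 = €15
  M1->B3: 10 × €4 = €40
  M1->B4: 15 × €3 = €45
  M2->B1: 10 × €3 = €30
Total cost = €155.
The route M2→B4 is not used.

0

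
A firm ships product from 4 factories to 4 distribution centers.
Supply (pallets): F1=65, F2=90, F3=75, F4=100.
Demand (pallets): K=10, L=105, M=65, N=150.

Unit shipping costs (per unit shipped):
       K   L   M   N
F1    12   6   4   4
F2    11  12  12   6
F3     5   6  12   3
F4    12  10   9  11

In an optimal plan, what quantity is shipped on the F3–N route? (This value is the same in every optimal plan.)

Optimal shipments:
  F1->M: 65 × 4 = 260
  F2->N: 90 × 6 = 540
  F3->K: 10 × 5 = 50
  F3->L: 5 × 6 = 30
  F3->N: 60 × 3 = 180
  F4->L: 100 × 10 = 1000
Total cost = 2060.
So F3→N carries 60 pallets.

60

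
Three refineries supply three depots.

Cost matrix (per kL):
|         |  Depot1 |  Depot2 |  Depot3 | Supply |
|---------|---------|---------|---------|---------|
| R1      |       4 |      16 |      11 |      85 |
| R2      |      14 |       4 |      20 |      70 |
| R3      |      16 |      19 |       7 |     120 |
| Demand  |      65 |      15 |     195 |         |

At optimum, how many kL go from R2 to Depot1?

0

Solving gives:
  R1–Depot1: 65 × 4 = 260
  R1–Depot3: 20 × 11 = 220
  R2–Depot2: 15 × 4 = 60
  R2–Depot3: 55 × 20 = 1100
  R3–Depot3: 120 × 7 = 840
Total cost = 2480.
The route R2→Depot1 is not used.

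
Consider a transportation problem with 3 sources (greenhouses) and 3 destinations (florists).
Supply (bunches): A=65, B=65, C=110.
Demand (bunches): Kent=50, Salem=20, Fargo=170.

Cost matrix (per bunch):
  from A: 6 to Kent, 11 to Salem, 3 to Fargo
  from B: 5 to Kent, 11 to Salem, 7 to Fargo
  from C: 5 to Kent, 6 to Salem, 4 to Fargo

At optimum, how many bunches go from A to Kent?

Optimal shipments:
  A to Fargo: 65 × 3 = 195
  B to Kent: 50 × 5 = 250
  B to Fargo: 15 × 7 = 105
  C to Salem: 20 × 6 = 120
  C to Fargo: 90 × 4 = 360
Total cost = 1030.
The route A→Kent is not used.

0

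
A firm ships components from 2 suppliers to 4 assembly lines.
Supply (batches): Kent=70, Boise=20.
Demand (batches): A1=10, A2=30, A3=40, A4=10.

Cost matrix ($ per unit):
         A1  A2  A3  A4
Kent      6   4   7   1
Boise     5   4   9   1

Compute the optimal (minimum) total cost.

460

An optimal shipping plan:
  Kent->A2: 20 × $4 = $80
  Kent->A3: 40 × $7 = $280
  Kent->A4: 10 × $1 = $10
  Boise->A1: 10 × $5 = $50
  Boise->A2: 10 × $4 = $40
Total = 80 + 280 + 10 + 50 + 40 = $460.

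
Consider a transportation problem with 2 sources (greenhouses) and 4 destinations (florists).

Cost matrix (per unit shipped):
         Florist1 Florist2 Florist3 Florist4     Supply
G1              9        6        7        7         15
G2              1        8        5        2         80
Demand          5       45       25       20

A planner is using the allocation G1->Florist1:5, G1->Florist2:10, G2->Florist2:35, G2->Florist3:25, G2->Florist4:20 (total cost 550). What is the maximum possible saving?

50

Current plan cost = 5·9 + 10·6 + 35·8 + 25·5 + 20·2 = 550.
Optimal plan:
  G1–Florist2: 15 × 6 = 90
  G2–Florist1: 5 × 1 = 5
  G2–Florist2: 30 × 8 = 240
  G2–Florist3: 25 × 5 = 125
  G2–Florist4: 20 × 2 = 40
Optimal cost = 500.
Saving = 550 − 500 = 50.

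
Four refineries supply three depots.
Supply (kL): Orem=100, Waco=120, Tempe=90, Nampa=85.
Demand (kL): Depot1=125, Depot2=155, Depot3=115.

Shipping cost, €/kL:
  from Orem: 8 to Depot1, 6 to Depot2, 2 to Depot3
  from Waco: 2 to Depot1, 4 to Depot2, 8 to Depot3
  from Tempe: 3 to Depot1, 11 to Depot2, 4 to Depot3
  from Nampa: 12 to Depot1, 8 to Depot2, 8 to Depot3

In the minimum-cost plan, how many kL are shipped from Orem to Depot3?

Optimal shipments:
  Orem→Depot3: 100 kL
  Waco→Depot1: 50 kL
  Waco→Depot2: 70 kL
  Tempe→Depot1: 75 kL
  Tempe→Depot3: 15 kL
  Nampa→Depot2: 85 kL
Total cost = €1545.
So Orem→Depot3 carries 100 kL.

100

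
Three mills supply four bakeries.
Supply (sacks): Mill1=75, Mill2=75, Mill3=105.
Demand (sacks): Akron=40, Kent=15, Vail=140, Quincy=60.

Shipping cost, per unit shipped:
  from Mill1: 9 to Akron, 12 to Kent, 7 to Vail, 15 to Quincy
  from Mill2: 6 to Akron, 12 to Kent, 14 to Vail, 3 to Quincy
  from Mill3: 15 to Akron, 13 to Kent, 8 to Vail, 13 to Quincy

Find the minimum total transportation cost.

1760

One minimum-cost allocation:
  Mill1 to Akron: 25 sacks
  Mill1 to Kent: 15 sacks
  Mill1 to Vail: 35 sacks
  Mill2 to Akron: 15 sacks
  Mill2 to Quincy: 60 sacks
  Mill3 to Vail: 105 sacks
Total cost = 1760.
(Supply check: Mill1 ships 75; Mill2 ships 75; Mill3 ships 105.)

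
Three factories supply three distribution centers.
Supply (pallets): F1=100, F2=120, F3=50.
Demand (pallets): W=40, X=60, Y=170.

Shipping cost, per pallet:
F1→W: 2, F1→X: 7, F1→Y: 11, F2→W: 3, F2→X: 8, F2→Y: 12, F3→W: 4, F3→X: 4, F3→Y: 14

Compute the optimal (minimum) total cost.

One minimum-cost allocation:
  F1–Y: 100 × 11 = 1100
  F2–W: 40 × 3 = 120
  F2–X: 10 × 8 = 80
  F2–Y: 70 × 12 = 840
  F3–X: 50 × 4 = 200
Total = 1100 + 120 + 80 + 840 + 200 = 2340.

2340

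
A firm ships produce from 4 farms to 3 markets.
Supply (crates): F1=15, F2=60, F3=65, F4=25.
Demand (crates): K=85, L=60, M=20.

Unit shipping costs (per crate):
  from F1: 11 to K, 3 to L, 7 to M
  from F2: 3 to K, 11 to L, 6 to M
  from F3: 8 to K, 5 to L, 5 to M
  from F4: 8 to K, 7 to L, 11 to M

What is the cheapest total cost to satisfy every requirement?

750

An optimal shipping plan:
  F1–L: 15 crates
  F2–K: 60 crates
  F3–L: 45 crates
  F3–M: 20 crates
  F4–K: 25 crates
Total cost = 750.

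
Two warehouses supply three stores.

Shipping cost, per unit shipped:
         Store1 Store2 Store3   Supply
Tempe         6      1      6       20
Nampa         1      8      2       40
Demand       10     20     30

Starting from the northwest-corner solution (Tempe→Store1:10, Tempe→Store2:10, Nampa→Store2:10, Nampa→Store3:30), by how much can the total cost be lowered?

Current plan cost = 10·6 + 10·1 + 10·8 + 30·2 = 210.
Optimal plan:
  Tempe→Store2: 20 × 1 = 20
  Nampa→Store1: 10 × 1 = 10
  Nampa→Store3: 30 × 2 = 60
Optimal cost = 90.
Saving = 210 − 90 = 120.

120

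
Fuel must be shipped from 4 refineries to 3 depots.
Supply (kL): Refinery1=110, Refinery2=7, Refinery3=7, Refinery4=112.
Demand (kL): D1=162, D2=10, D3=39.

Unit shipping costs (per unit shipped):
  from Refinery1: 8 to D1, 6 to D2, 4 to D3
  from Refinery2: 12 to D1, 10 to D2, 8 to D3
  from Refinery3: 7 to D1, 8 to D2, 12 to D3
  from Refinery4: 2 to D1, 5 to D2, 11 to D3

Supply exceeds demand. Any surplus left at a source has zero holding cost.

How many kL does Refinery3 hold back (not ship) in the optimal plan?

An optimal plan:
  Refinery1 to D1: 43 × 8 = 344
  Refinery1 to D2: 10 × 6 = 60
  Refinery1 to D3: 39 × 4 = 156
  Refinery3 to D1: 7 × 7 = 49
  Refinery4 to D1: 112 × 2 = 224
Total cost = 833.
Refinery3 ships 7 of its 7, leaving 0.

0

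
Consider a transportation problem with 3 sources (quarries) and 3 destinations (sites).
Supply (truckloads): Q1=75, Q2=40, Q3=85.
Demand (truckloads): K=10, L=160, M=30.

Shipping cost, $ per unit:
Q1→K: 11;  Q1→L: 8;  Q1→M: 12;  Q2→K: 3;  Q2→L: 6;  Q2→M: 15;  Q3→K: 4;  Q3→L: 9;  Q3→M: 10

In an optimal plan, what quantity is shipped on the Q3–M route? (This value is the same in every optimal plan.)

Solving gives:
  Q1→L: 75 × $8 = $600
  Q2→L: 40 × $6 = $240
  Q3→K: 10 × $4 = $40
  Q3→L: 45 × $9 = $405
  Q3→M: 30 × $10 = $300
Total cost = $1585.
So Q3→M carries 30 truckloads.

30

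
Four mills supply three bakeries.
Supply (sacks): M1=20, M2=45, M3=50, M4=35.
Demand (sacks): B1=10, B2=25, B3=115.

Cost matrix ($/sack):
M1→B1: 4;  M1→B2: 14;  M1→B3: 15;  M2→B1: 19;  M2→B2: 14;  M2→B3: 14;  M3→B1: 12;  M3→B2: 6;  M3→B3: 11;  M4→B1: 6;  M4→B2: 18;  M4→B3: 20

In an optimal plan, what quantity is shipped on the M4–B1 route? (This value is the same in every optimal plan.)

10

Solving gives:
  M1 to B3: 20 × $15 = $300
  M2 to B3: 45 × $14 = $630
  M3 to B2: 25 × $6 = $150
  M3 to B3: 25 × $11 = $275
  M4 to B1: 10 × $6 = $60
  M4 to B3: 25 × $20 = $500
Total cost = $1915.
So M4→B1 carries 10 sacks.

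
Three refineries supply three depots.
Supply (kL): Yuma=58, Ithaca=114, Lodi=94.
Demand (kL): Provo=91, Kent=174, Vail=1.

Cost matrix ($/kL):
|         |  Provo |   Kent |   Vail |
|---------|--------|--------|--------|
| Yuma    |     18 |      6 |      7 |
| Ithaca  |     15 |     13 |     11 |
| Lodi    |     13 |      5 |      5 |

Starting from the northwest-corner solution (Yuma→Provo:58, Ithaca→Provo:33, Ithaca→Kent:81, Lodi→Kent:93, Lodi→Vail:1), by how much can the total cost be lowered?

Current plan cost = 58·18 + 33·15 + 81·13 + 93·5 + 1·5 = $3062.
Optimal plan:
  Yuma to Kent: 58 × $6 = $348
  Ithaca to Provo: 91 × $15 = $1365
  Ithaca to Kent: 22 × $13 = $286
  Ithaca to Vail: 1 × $11 = $11
  Lodi to Kent: 94 × $5 = $470
Optimal cost = $2480.
Saving = 3062 − 2480 = $582.

582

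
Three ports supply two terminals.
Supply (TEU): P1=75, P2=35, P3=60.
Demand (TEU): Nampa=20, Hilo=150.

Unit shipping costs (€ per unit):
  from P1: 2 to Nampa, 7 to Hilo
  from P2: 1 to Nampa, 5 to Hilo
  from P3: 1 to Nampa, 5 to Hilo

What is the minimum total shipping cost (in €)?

Optimal allocation:
  P1–Nampa: 20 TEU
  P1–Hilo: 55 TEU
  P2–Hilo: 35 TEU
  P3–Hilo: 60 TEU
Total cost = €900.

900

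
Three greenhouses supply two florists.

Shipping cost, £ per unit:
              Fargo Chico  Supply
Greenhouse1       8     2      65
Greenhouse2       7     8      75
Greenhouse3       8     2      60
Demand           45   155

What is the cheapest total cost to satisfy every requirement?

A cheapest plan:
  Greenhouse1->Chico: 65 × £2 = £130
  Greenhouse2->Fargo: 45 × £7 = £315
  Greenhouse2->Chico: 30 × £8 = £240
  Greenhouse3->Chico: 60 × £2 = £120
Total = 130 + 315 + 240 + 120 = £805.
(Supply check: Greenhouse1 ships 65; Greenhouse2 ships 75; Greenhouse3 ships 60.)

805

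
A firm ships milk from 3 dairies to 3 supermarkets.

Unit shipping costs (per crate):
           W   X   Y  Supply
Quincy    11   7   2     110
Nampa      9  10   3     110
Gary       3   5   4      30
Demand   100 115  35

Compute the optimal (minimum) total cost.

One minimum-cost allocation:
  Quincy to X: 110 × 7 = 770
  Nampa to W: 70 × 9 = 630
  Nampa to X: 5 × 10 = 50
  Nampa to Y: 35 × 3 = 105
  Gary to W: 30 × 3 = 90
Total = 770 + 630 + 50 + 105 + 90 = 1645.

1645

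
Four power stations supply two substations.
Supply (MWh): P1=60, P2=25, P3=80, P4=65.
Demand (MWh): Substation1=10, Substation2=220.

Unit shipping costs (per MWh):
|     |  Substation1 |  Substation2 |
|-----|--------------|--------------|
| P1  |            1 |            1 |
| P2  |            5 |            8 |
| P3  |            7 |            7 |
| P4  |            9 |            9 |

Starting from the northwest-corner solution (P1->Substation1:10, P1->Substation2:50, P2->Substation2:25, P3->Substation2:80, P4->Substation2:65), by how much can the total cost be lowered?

30

Current plan cost = 10·1 + 50·1 + 25·8 + 80·7 + 65·9 = 1405.
Optimal plan:
  P1->Substation2: 60 MWh
  P2->Substation1: 10 MWh
  P2->Substation2: 15 MWh
  P3->Substation2: 80 MWh
  P4->Substation2: 65 MWh
Optimal cost = 1375.
Saving = 1405 − 1375 = 30.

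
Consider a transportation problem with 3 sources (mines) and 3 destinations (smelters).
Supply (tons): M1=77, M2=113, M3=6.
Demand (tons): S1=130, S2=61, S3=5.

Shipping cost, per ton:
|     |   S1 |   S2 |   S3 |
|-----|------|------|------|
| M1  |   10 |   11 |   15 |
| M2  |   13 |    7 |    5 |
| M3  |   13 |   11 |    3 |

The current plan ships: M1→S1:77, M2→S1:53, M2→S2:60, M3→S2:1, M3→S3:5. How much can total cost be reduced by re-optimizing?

4

Current plan cost = 77·10 + 53·13 + 60·7 + 1·11 + 5·3 = 1905.
Optimal plan:
  M1 to S1: 77 × 10 = 770
  M2 to S1: 52 × 13 = 676
  M2 to S2: 61 × 7 = 427
  M3 to S1: 1 × 13 = 13
  M3 to S3: 5 × 3 = 15
Optimal cost = 1901.
Saving = 1905 − 1901 = 4.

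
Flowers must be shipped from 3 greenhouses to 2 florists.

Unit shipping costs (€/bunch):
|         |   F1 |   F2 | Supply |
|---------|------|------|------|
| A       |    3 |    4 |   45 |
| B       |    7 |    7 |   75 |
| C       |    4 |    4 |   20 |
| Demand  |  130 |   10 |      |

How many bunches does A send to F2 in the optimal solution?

The minimum-cost plan:
  A–F1: 45 × €3 = €135
  B–F1: 75 × €7 = €525
  C–F1: 10 × €4 = €40
  C–F2: 10 × €4 = €40
Total cost = €740.
The route A→F2 is not used.

0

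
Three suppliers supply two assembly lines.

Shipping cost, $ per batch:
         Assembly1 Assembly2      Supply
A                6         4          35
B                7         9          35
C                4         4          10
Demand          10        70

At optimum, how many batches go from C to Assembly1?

The minimum-cost plan:
  A->Assembly2: 35 × $4 = $140
  B->Assembly1: 10 × $7 = $70
  B->Assembly2: 25 × $9 = $225
  C->Assembly2: 10 × $4 = $40
Total cost = $475.
The route C→Assembly1 is not used.

0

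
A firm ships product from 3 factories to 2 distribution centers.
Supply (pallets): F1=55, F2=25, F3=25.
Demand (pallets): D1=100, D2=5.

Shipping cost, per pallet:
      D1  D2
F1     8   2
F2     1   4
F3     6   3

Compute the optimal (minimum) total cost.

585

A cheapest plan:
  F1→D1: 50 × 8 = 400
  F1→D2: 5 × 2 = 10
  F2→D1: 25 × 1 = 25
  F3→D1: 25 × 6 = 150
Total = 400 + 10 + 25 + 150 = 585.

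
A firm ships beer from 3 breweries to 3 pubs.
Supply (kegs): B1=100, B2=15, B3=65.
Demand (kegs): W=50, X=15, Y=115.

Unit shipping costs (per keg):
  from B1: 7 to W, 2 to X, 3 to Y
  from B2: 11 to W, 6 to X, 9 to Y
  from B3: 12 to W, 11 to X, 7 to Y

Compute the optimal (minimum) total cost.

One minimum-cost allocation:
  B1->W: 35 × 7 = 245
  B1->X: 15 × 2 = 30
  B1->Y: 50 × 3 = 150
  B2->W: 15 × 11 = 165
  B3->Y: 65 × 7 = 455
Total = 245 + 30 + 150 + 165 + 455 = 1045.
(Supply check: B1 ships 100; B2 ships 15; B3 ships 65.)

1045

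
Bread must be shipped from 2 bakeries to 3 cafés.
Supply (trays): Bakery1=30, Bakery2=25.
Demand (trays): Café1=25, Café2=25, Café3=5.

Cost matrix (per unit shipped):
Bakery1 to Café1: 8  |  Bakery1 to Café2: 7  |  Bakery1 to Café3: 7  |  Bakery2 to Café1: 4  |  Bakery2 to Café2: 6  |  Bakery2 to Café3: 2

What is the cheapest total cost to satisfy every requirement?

A cheapest plan:
  Bakery1->Café1: 5 × 8 = 40
  Bakery1->Café2: 25 × 7 = 175
  Bakery2->Café1: 20 × 4 = 80
  Bakery2->Café3: 5 × 2 = 10
Total = 40 + 175 + 80 + 10 = 305.
(Supply check: Bakery1 ships 30; Bakery2 ships 25.)

305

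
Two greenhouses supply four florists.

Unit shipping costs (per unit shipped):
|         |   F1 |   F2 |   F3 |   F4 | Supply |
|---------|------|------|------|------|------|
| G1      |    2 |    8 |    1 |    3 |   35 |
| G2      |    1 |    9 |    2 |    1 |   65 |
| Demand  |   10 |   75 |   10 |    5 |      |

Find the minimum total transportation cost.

One minimum-cost allocation:
  G1 to F2: 25 bunches
  G1 to F3: 10 bunches
  G2 to F1: 10 bunches
  G2 to F2: 50 bunches
  G2 to F4: 5 bunches
Total cost = 675.
(Supply check: G1 ships 35; G2 ships 65.)

675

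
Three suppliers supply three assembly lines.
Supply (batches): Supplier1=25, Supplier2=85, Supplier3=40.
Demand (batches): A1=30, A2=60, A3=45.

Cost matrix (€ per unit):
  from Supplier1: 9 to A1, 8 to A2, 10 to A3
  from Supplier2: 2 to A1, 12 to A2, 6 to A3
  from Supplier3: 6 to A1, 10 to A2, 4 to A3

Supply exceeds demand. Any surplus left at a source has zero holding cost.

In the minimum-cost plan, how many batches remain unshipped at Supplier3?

0

Minimum-cost shipments:
  Supplier1 to A2: 25 × €8 = €200
  Supplier2 to A1: 30 × €2 = €60
  Supplier2 to A2: 35 × €12 = €420
  Supplier2 to A3: 5 × €6 = €30
  Supplier3 to A3: 40 × €4 = €160
Total cost = €870.
Supplier3 ships 40 of its 40, leaving 0.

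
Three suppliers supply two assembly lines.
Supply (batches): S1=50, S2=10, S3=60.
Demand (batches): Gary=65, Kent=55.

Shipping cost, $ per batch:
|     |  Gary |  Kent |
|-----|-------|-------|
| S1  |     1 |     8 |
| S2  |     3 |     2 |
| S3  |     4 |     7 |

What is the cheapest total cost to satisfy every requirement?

445

An optimal shipping plan:
  S1–Gary: 50 × $1 = $50
  S2–Kent: 10 × $2 = $20
  S3–Gary: 15 × $4 = $60
  S3–Kent: 45 × $7 = $315
Total = 50 + 20 + 60 + 315 = $445.
(Supply check: S1 ships 50; S2 ships 10; S3 ships 60.)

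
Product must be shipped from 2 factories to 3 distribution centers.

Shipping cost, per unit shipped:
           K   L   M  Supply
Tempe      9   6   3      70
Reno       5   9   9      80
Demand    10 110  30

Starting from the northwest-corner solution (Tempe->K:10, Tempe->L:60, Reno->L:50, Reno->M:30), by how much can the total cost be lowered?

Current plan cost = 10·9 + 60·6 + 50·9 + 30·9 = 1170.
Optimal plan:
  Tempe to L: 40 × 6 = 240
  Tempe to M: 30 × 3 = 90
  Reno to K: 10 × 5 = 50
  Reno to L: 70 × 9 = 630
Optimal cost = 1010.
Saving = 1170 − 1010 = 160.

160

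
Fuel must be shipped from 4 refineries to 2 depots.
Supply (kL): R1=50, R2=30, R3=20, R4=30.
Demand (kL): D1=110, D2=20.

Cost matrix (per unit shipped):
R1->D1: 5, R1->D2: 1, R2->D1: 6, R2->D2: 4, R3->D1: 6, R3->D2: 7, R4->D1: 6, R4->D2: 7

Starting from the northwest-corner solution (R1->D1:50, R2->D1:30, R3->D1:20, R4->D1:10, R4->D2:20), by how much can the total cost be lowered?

Current plan cost = 50·5 + 30·6 + 20·6 + 10·6 + 20·7 = 750.
Optimal plan:
  R1–D1: 30 × 5 = 150
  R1–D2: 20 × 1 = 20
  R2–D1: 30 × 6 = 180
  R3–D1: 20 × 6 = 120
  R4–D1: 30 × 6 = 180
Optimal cost = 650.
Saving = 750 − 650 = 100.

100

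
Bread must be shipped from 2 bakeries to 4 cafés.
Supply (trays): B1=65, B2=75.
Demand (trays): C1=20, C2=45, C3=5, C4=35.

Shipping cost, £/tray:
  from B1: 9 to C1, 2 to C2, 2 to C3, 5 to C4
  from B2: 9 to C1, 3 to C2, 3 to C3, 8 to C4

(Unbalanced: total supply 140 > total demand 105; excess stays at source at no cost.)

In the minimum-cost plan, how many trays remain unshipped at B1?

0

An optimal plan:
  B1→C2: 30 × £2 = £60
  B1→C4: 35 × £5 = £175
  B2→C1: 20 × £9 = £180
  B2→C2: 15 × £3 = £45
  B2→C3: 5 × £3 = £15
Total cost = £475.
B1 ships 65 of its 65, leaving 0.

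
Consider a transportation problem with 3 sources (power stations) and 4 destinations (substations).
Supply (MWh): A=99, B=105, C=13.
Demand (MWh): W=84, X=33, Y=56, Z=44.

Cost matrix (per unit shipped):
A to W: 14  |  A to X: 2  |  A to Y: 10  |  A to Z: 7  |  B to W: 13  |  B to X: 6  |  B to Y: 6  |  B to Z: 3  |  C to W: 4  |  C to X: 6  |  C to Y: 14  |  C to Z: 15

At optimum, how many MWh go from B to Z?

Optimal shipments:
  A→W: 66 × 14 = 924
  A→X: 33 × 2 = 66
  B→W: 5 × 13 = 65
  B→Y: 56 × 6 = 336
  B→Z: 44 × 3 = 132
  C→W: 13 × 4 = 52
Total cost = 1575.
So B→Z carries 44 MWh.

44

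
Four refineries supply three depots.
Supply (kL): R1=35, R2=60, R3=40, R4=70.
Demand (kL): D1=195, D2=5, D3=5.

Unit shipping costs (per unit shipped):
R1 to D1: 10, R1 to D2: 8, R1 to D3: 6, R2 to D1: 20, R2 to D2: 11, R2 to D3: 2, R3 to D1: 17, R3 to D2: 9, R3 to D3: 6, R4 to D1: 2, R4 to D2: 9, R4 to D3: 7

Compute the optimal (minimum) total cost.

2235

Optimal allocation:
  R1->D1: 35 kL
  R2->D1: 50 kL
  R2->D2: 5 kL
  R2->D3: 5 kL
  R3->D1: 40 kL
  R4->D1: 70 kL
Total cost = 2235.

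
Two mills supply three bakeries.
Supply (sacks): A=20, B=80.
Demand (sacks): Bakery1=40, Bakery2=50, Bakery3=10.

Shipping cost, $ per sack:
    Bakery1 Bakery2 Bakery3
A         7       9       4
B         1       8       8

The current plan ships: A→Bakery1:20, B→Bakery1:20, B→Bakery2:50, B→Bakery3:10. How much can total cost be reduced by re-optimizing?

Current plan cost = 20·7 + 20·1 + 50·8 + 10·8 = $640.
Optimal plan:
  A to Bakery2: 10 × $9 = $90
  A to Bakery3: 10 × $4 = $40
  B to Bakery1: 40 × $1 = $40
  B to Bakery2: 40 × $8 = $320
Optimal cost = $490.
Saving = 640 − 490 = $150.

150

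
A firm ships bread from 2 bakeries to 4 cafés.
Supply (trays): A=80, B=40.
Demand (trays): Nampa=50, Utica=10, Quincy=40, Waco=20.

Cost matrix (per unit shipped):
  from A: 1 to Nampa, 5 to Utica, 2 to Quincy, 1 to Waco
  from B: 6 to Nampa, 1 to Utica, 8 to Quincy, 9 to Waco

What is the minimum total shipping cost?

An optimal shipping plan:
  A to Nampa: 20 trays
  A to Quincy: 40 trays
  A to Waco: 20 trays
  B to Nampa: 30 trays
  B to Utica: 10 trays
Total cost = 310.

310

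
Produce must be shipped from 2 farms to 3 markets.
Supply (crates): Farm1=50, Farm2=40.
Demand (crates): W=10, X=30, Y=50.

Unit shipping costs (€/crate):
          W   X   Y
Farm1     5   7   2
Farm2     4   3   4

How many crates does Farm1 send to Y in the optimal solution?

50

Optimal shipments:
  Farm1->Y: 50 × €2 = €100
  Farm2->W: 10 × €4 = €40
  Farm2->X: 30 × €3 = €90
Total cost = €230.
So Farm1→Y carries 50 crates.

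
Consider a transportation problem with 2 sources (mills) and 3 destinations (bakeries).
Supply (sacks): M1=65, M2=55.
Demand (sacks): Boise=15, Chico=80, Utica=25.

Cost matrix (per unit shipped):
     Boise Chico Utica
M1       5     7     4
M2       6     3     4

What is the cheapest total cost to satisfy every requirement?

515

Optimal allocation:
  M1->Boise: 15 × 5 = 75
  M1->Chico: 25 × 7 = 175
  M1->Utica: 25 × 4 = 100
  M2->Chico: 55 × 3 = 165
Total = 75 + 175 + 100 + 165 = 515.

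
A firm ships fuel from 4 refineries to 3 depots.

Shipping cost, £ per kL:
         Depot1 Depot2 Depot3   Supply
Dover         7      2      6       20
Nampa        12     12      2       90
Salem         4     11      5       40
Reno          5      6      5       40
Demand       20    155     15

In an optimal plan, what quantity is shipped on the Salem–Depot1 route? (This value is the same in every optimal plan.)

20

The minimum-cost plan:
  Dover→Depot2: 20 × £2 = £40
  Nampa→Depot2: 75 × £12 = £900
  Nampa→Depot3: 15 × £2 = £30
  Salem→Depot1: 20 × £4 = £80
  Salem→Depot2: 20 × £11 = £220
  Reno→Depot2: 40 × £6 = £240
Total cost = £1510.
So Salem→Depot1 carries 20 kL.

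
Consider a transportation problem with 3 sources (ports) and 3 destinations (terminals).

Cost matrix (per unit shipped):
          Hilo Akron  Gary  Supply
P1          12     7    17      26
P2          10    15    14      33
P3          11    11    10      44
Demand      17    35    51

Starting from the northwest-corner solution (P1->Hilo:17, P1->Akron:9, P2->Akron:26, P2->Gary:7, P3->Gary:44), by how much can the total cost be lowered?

Current plan cost = 17·12 + 9·7 + 26·15 + 7·14 + 44·10 = 1195.
Optimal plan:
  P1–Akron: 26 × 7 = 182
  P2–Hilo: 17 × 10 = 170
  P2–Gary: 16 × 14 = 224
  P3–Akron: 9 × 11 = 99
  P3–Gary: 35 × 10 = 350
Optimal cost = 1025.
Saving = 1195 − 1025 = 170.

170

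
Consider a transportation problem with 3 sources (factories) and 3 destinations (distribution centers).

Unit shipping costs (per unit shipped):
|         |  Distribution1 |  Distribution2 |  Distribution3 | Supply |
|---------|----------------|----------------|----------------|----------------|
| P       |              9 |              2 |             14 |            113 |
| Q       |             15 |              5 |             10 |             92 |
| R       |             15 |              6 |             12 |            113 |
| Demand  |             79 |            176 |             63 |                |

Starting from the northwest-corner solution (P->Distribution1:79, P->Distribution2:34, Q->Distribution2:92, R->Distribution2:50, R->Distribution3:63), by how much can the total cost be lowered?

63

Current plan cost = 79·9 + 34·2 + 92·5 + 50·6 + 63·12 = 2295.
Optimal plan:
  P→Distribution1: 79 × 9 = 711
  P→Distribution2: 34 × 2 = 68
  Q→Distribution2: 29 × 5 = 145
  Q→Distribution3: 63 × 10 = 630
  R→Distribution2: 113 × 6 = 678
Optimal cost = 2232.
Saving = 2295 − 2232 = 63.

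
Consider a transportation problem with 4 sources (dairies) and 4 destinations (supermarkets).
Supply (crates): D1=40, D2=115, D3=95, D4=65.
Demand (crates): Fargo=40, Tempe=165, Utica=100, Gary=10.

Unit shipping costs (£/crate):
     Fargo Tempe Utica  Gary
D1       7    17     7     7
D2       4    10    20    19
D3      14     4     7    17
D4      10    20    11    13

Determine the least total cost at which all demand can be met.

2300

Optimal allocation:
  D1→Utica: 30 × £7 = £210
  D1→Gary: 10 × £7 = £70
  D2→Fargo: 40 × £4 = £160
  D2→Tempe: 75 × £10 = £750
  D3→Tempe: 90 × £4 = £360
  D3→Utica: 5 × £7 = £35
  D4→Utica: 65 × £11 = £715
Total = 210 + 70 + 160 + 750 + 360 + 35 + 715 = £2300.
(Supply check: D1 ships 40; D2 ships 115; D3 ships 95; D4 ships 65.)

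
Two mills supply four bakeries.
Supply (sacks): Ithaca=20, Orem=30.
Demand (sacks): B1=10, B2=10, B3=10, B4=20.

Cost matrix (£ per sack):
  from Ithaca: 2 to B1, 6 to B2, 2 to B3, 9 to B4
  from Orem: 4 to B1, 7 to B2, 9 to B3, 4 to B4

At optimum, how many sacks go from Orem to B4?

Optimal shipments:
  Ithaca–B1: 10 × £2 = £20
  Ithaca–B3: 10 × £2 = £20
  Orem–B2: 10 × £7 = £70
  Orem–B4: 20 × £4 = £80
Total cost = £190.
So Orem→B4 carries 20 sacks.

20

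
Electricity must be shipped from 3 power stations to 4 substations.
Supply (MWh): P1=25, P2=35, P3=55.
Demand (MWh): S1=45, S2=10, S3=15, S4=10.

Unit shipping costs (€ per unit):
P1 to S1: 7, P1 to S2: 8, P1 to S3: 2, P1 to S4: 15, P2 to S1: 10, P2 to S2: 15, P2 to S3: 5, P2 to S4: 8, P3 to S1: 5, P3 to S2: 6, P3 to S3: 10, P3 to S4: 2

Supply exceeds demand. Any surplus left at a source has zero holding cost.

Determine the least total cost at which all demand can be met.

355

An optimal shipping plan:
  P1–S2: 10 × €8 = €80
  P1–S3: 15 × €2 = €30
  P3–S1: 45 × €5 = €225
  P3–S4: 10 × €2 = €20
Total = 80 + 30 + 225 + 20 = €355.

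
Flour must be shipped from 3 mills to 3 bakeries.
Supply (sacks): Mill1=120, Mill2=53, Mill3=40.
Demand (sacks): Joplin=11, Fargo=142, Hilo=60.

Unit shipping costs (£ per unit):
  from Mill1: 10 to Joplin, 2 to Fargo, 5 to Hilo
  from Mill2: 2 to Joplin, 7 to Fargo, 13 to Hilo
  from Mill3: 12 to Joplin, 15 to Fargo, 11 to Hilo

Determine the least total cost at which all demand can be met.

1056

One minimum-cost allocation:
  Mill1 to Fargo: 100 × £2 = £200
  Mill1 to Hilo: 20 × £5 = £100
  Mill2 to Joplin: 11 × £2 = £22
  Mill2 to Fargo: 42 × £7 = £294
  Mill3 to Hilo: 40 × £11 = £440
Total = 200 + 100 + 22 + 294 + 440 = £1056.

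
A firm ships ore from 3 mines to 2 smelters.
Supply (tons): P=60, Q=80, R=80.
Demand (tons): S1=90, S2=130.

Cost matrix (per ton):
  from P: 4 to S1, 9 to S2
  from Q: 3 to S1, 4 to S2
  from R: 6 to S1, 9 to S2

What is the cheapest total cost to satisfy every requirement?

1190

An optimal shipping plan:
  P→S1: 60 tons
  Q→S2: 80 tons
  R→S1: 30 tons
  R→S2: 50 tons
Total cost = 1190.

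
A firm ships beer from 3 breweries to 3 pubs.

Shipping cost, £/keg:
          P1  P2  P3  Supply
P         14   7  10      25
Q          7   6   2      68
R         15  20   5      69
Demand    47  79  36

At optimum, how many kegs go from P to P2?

Solving gives:
  P to P2: 25 × £7 = £175
  Q to P1: 14 × £7 = £98
  Q to P2: 54 × £6 = £324
  R to P1: 33 × £15 = £495
  R to P3: 36 × £5 = £180
Total cost = £1272.
So P→P2 carries 25 kegs.

25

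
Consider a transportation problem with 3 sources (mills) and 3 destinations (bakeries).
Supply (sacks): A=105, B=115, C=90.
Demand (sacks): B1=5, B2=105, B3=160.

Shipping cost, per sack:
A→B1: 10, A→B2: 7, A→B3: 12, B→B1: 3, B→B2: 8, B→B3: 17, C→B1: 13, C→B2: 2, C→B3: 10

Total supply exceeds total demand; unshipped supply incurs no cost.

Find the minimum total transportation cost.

2455

Optimal allocation:
  A->B3: 105 sacks
  B->B1: 5 sacks
  B->B2: 70 sacks
  C->B2: 35 sacks
  C->B3: 55 sacks
Total cost = 2455.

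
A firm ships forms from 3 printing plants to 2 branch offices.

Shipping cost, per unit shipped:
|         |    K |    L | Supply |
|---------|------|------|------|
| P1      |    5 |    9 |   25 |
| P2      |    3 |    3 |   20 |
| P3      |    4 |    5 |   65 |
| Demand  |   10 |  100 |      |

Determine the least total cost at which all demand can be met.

One minimum-cost allocation:
  P1–K: 10 boxes
  P1–L: 15 boxes
  P2–L: 20 boxes
  P3–L: 65 boxes
Total cost = 570.

570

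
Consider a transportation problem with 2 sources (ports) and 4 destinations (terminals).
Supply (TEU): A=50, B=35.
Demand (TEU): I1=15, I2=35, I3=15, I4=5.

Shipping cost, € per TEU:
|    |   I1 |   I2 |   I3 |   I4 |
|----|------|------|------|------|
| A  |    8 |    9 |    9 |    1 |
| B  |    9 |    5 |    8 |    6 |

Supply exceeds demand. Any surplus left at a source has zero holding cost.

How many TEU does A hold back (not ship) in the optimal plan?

Minimum-cost shipments:
  A to I1: 15 × €8 = €120
  A to I3: 15 × €9 = €135
  A to I4: 5 × €1 = €5
  B to I2: 35 × €5 = €175
Total cost = €435.
A ships 35 of its 50, leaving 15.

15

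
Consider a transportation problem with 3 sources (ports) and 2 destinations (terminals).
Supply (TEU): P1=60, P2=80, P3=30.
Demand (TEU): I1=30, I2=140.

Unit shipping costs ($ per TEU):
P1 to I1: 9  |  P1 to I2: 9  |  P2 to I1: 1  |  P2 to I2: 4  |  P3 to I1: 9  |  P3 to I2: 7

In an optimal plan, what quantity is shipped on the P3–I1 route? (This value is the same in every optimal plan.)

Optimal shipments:
  P1→I2: 60 TEU
  P2→I1: 30 TEU
  P2→I2: 50 TEU
  P3→I2: 30 TEU
Total cost = $980.
The route P3→I1 is not used.

0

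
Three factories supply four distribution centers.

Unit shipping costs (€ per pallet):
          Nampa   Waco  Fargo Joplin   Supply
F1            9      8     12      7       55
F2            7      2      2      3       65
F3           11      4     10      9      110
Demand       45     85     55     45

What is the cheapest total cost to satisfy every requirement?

1180

An optimal shipping plan:
  F1 to Nampa: 20 × €9 = €180
  F1 to Joplin: 35 × €7 = €245
  F2 to Fargo: 55 × €2 = €110
  F2 to Joplin: 10 × €3 = €30
  F3 to Nampa: 25 × €11 = €275
  F3 to Waco: 85 × €4 = €340
Total = 180 + 245 + 110 + 30 + 275 + 340 = €1180.
(Supply check: F1 ships 55; F2 ships 65; F3 ships 110.)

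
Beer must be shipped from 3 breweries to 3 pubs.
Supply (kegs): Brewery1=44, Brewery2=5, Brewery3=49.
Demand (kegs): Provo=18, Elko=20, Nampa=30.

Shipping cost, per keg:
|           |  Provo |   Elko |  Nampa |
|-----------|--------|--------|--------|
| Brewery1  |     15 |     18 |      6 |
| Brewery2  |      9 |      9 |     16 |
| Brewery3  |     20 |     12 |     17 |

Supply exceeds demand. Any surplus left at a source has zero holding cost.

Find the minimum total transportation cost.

A cheapest plan:
  Brewery1 to Provo: 13 × 15 = 195
  Brewery1 to Nampa: 30 × 6 = 180
  Brewery2 to Provo: 5 × 9 = 45
  Brewery3 to Elko: 20 × 12 = 240
Total = 195 + 180 + 45 + 240 = 660.

660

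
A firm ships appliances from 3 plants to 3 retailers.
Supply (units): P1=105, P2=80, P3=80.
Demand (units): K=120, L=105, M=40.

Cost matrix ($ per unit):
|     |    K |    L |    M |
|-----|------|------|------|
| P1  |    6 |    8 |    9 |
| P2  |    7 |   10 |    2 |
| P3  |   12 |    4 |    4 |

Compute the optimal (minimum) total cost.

An optimal shipping plan:
  P1–K: 80 × $6 = $480
  P1–L: 25 × $8 = $200
  P2–K: 40 × $7 = $280
  P2–M: 40 × $2 = $80
  P3–L: 80 × $4 = $320
Total = 480 + 200 + 280 + 80 + 320 = $1360.

1360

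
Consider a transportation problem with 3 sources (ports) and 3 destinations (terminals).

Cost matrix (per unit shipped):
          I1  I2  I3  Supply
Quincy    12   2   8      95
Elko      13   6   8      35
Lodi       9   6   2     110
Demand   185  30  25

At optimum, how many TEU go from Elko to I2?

0

The minimum-cost plan:
  Quincy→I1: 65 × 12 = 780
  Quincy→I2: 30 × 2 = 60
  Elko→I1: 35 × 13 = 455
  Lodi→I1: 85 × 9 = 765
  Lodi→I3: 25 × 2 = 50
Total cost = 2110.
The route Elko→I2 is not used.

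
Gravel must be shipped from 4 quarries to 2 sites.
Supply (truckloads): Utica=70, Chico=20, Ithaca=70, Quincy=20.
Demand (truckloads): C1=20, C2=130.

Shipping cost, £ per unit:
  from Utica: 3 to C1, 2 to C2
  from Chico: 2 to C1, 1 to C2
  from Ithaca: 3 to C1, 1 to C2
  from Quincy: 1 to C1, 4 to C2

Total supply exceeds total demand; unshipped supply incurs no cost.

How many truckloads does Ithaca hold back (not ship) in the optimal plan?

Minimum-cost shipments:
  Utica->C2: 40 × £2 = £80
  Chico->C2: 20 × £1 = £20
  Ithaca->C2: 70 × £1 = £70
  Quincy->C1: 20 × £1 = £20
Total cost = £190.
Ithaca ships 70 of its 70, leaving 0.

0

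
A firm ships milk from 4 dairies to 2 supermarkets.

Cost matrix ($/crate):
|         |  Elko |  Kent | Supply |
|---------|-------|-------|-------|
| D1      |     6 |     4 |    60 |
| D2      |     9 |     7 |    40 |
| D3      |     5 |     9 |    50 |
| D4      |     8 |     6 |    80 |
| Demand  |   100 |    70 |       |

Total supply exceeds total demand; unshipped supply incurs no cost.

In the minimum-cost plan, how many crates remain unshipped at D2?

An optimal plan:
  D1->Kent: 60 crates
  D3->Elko: 50 crates
  D4->Elko: 50 crates
  D4->Kent: 10 crates
Total cost = $950.
D2 ships 0 of its 40, leaving 40.

40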